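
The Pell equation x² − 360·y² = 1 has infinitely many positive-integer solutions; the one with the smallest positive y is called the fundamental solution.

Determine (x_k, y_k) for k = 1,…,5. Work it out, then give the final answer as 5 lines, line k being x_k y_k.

19 1
721 38
27379 1443
1039681 54796
39480499 2080805

d=360: √d = [18; 1,36] (ℓ=2, even), read p_1/q_1
i=0: a=18 ⇒ p=18, q=1
i=1: a=1 ⇒ p=19, q=1
fundamental: x₁=19, y₁=1  (since 361 − 360·1 = 1)
(19+1√360)^2 = 721 + 38√360
(19+1√360)^3 = 27379 + 1443√360
(19+1√360)^4 = 1039681 + 54796√360
(19+1√360)^5 = 39480499 + 2080805√360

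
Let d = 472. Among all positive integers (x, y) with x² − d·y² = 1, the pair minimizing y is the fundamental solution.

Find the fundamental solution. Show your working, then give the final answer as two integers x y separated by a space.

√472 → a₀=21, period (1,2,1,1,1,…,2,1,42); ℓ=14 even so k=13
a_0=21:  p_0=21·1+0=21,  q_0=21·0+1=1
a_1=1:  p_1=1·21+1=22,  q_1=1·1+0=1
…
a_3=1:  p_3=1·65+22=87,  q_3=1·3+1=4
…
a_6=4:  p_6=4·239+152=1108,  q_6=4·11+7=51
a_7=5:  p_7=5·1108+239=5779,  q_7=5·51+11=266
…
a_10=1:  p_10=1·30003+24224=54227,  q_10=1·1381+1115=2496
…
a_12=2:  p_12=2·84230+54227=222687,  q_12=2·3877+2496=10250
a_13=1:  p_13=1·222687+84230=306917,  q_13=1·10250+3877=14127
(x₁, y₁) = (306917, 14127);  306917² − 472·14127² = 1 ✓

306917 14127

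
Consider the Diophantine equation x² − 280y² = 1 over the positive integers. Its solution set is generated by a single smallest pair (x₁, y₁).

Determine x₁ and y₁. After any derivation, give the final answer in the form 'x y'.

√280 → a₀=16, period (1,2,1,2,1,32); ℓ=6 even so k=5
i=0: a=16 ⇒ p=16, q=1
i=1: a=1 ⇒ p=17, q=1
…
i=3: a=1 ⇒ p=67, q=4
i=4: a=2 ⇒ p=184, q=11
i=5: a=1 ⇒ p=251, q=15
→ (251, 15).  Check: 251²=63001, 280·15²=63000, difference 1.

251 15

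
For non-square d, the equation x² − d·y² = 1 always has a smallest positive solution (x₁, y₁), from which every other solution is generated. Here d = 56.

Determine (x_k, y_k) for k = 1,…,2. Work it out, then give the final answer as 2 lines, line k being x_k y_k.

15 2
449 60

√56 → a₀=7, period (2,14); ℓ=2 even so k=1
step 0: (7, 1)  from 7·(1,0) + (0,1)
step 1: (15, 2)  from 2·(7,1) + (1,0)
(x₁, y₁) = (15, 2);  15² − 56·2² = 1 ✓
(15+2√56)^2 = 449 + 60√56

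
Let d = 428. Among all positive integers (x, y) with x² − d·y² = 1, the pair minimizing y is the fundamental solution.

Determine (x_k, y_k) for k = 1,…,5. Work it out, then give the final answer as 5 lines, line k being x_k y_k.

1850887 89466
6851565373537 331182912684
25362946559057703751 1225964295417811950
93887896135702420679780737 4538242753705644230486616
347551772829818329662915600223687 16799549031354731501369944644834

√428 → a₀=20, period (1,2,4,1,5,10,5,1,4,2,1,40); ℓ=12 even so k=11
i=0: a=20 ⇒ p=20, q=1
…
i=7: a=5 ⇒ p=99779, q=4823
…
i=10: a=2 ⇒ p=1273708, q=61567
i=11: a=1 ⇒ p=1850887, q=89466
fundamental: x₁=1850887, y₁=89466  (since 3425782686769 − 428·8004165156 = 1)
(1850887+89466√428)^2 = 6851565373537 + 331182912684√428
(1850887+89466√428)^3 = 25362946559057703751 + 1225964295417811950√428
(1850887+89466√428)^4 = 93887896135702420679780737 + 4538242753705644230486616√428
(1850887+89466√428)^5 = 347551772829818329662915600223687 + 16799549031354731501369944644834√428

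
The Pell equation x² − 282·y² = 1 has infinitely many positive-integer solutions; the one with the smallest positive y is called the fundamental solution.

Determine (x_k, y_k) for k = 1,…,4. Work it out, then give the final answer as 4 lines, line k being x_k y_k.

[16; 1,3,1,4,1,3,1,32] for √282; ℓ=8 ⇒ convergent index 7
a_0=16:  p_0=16·1+0=16,  q_0=16·0+1=1
a_1=1:  p_1=1·16+1=17,  q_1=1·1+0=1
a_2=3:  p_2=3·17+16=67,  q_2=3·1+1=4
…
a_4=4:  p_4=4·84+67=403,  q_4=4·5+4=24
…
a_6=3:  p_6=3·487+403=1864,  q_6=3·29+24=111
a_7=1:  p_7=1·1864+487=2351,  q_7=1·111+29=140
→ (2351, 140).  Check: 2351²=5527201, 282·140²=5527200, difference 1.
k=2:  x_2 = 2351·2351+282·140·140 = 11054401,  y_2 = 2351·140+140·2351 = 658280
k=3:  x_3 = 2351·11054401+282·140·658280 = 51977791151,  y_3 = 2351·658280+140·11054401 = 3095232420
k=4:  x_4 = 2351·51977791151+282·140·3095232420 = 244399562937601,  y_4 = 2351·3095232420+140·51977791151 = 14553782180560

2351 140
11054401 658280
51977791151 3095232420
244399562937601 14553782180560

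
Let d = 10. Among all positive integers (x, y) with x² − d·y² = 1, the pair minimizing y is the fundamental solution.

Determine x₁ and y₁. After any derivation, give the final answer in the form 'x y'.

√10 → a₀=3, period (6); ℓ=1 odd so k=1
k=0  a_k=3  p_k/q_k = 3/1
k=1  a_k=6  p_k/q_k = 19/6
fundamental: x₁=19, y₁=6  (since 361 − 10·36 = 1)

19 6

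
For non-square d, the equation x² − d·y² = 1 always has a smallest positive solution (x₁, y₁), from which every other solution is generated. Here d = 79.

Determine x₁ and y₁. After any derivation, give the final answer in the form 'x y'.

80 9

d=79: √d = [8; 1,7,1,16] (ℓ=4, even), read p_3/q_3
step 0: (8, 1)  from 8·(1,0) + (0,1)
…
step 2: (71, 8)  from 7·(9,1) + (8,1)
step 3: (80, 9)  from 1·(71,8) + (9,1)
(x₁, y₁) = (80, 9);  80² − 79·9² = 1 ✓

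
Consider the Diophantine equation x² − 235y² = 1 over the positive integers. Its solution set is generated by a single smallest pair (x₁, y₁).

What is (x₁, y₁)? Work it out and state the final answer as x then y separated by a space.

46 3

√235 = [15; 3,30, …], period ℓ=2 (even) → k=1
step 0: (15, 1)  from 15·(1,0) + (0,1)
step 1: (46, 3)  from 3·(15,1) + (1,0)
fundamental: x₁=46, y₁=3  (since 2116 − 235·9 = 1)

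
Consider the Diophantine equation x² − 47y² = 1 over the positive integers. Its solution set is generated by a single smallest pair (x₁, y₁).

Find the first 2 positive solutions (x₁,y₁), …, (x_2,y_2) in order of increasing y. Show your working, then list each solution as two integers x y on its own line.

√47 = [6; 1,5,1,12, …], period ℓ=4 (even) → k=3
a_0=6:  p_0=6·1+0=6,  q_0=6·0+1=1
…
a_2=5:  p_2=5·7+6=41,  q_2=5·1+1=6
a_3=1:  p_3=1·41+7=48,  q_3=1·6+1=7
fundamental: x₁=48, y₁=7  (since 2304 − 47·49 = 1)
(48+7√47)^2 = 4607 + 672√47

48 7
4607 672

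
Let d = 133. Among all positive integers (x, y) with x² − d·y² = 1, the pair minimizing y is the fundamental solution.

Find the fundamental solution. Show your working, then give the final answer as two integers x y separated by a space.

2588599 224460

√133 = [11; 1,1,7,5,1,…,1,1,22, …], period ℓ=16 (even) → k=15
k=0  a_k=11  p_k/q_k = 11/1
…
k=2  a_k=1  p_k/q_k = 23/2
k=3  a_k=7  p_k/q_k = 173/15
…
k=5  a_k=1  p_k/q_k = 1061/92
…
k=7  a_k=1  p_k/q_k = 3010/261
…
k=9  a_k=1  p_k/q_k = 10979/952
…
k=13  a_k=7  p_k/q_k = 1210008/104921
k=14  a_k=1  p_k/q_k = 1378591/119539
k=15  a_k=1  p_k/q_k = 2588599/224460
→ (2588599, 224460).  Check: 2588599²=6700844782801, 133·224460²=6700844782800, difference 1.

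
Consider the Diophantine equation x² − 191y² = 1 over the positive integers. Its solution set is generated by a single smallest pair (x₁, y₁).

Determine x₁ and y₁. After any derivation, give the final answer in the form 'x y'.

√191 = [13; 1,4,1,1,3,…,4,1,26, …], period ℓ=16 (even) → k=15
i=0: a=13 ⇒ p=13, q=1
i=1: a=1 ⇒ p=14, q=1
i=2: a=4 ⇒ p=69, q=5
i=3: a=1 ⇒ p=83, q=6
…
i=6: a=2 ⇒ p=1230, q=89
…
i=9: a=2 ⇒ p=83433, q=6037
…
i=11: a=3 ⇒ p=704682, q=50989
…
i=14: a=4 ⇒ p=7377553, q=533821
i=15: a=1 ⇒ p=8994000, q=650783
(x₁, y₁) = (8994000, 650783);  8994000² − 191·650783² = 1 ✓

8994000 650783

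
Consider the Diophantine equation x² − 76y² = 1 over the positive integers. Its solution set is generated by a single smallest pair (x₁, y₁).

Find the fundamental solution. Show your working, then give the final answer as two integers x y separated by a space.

57799 6630

√76 → a₀=8, period (1,2,1,1,5,4,5,1,1,2,1,16); ℓ=12 even so k=11
i=0: a=8 ⇒ p=8, q=1
i=1: a=1 ⇒ p=9, q=1
…
i=5: a=5 ⇒ p=340, q=39
…
i=8: a=1 ⇒ p=8866, q=1017
i=9: a=1 ⇒ p=16311, q=1871
i=10: a=2 ⇒ p=41488, q=4759
i=11: a=1 ⇒ p=57799, q=6630
(x₁, y₁) = (57799, 6630);  57799² − 76·6630² = 1 ✓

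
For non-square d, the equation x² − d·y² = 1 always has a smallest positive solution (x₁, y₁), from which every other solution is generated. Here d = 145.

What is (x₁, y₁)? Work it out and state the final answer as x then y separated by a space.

[12; 24] for √145; ℓ=1 ⇒ convergent index 1
step 0: (12, 1)  from 12·(1,0) + (0,1)
step 1: (289, 24)  from 24·(12,1) + (1,0)
(x₁, y₁) = (289, 24);  289² − 145·24² = 1 ✓

289 24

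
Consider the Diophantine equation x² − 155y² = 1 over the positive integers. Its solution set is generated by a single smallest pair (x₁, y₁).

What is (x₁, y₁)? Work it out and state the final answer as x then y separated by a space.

d=155: √d = [12; 2,4,2,24] (ℓ=4, even), read p_3/q_3
i=0: a=12 ⇒ p=12, q=1
…
i=2: a=4 ⇒ p=112, q=9
i=3: a=2 ⇒ p=249, q=20
(x₁, y₁) = (249, 20);  249² − 155·20² = 1 ✓

249 20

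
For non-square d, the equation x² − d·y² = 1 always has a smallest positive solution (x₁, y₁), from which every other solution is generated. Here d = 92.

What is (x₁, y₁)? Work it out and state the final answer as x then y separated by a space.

[9; 1,1,2,4,2,1,1,18] for √92; ℓ=8 ⇒ convergent index 7
k=0  a_k=9  p_k/q_k = 9/1
k=1  a_k=1  p_k/q_k = 10/1
k=2  a_k=1  p_k/q_k = 19/2
k=3  a_k=2  p_k/q_k = 48/5
…
k=6  a_k=1  p_k/q_k = 681/71
k=7  a_k=1  p_k/q_k = 1151/120
fundamental: x₁=1151, y₁=120  (since 1324801 − 92·14400 = 1)

1151 120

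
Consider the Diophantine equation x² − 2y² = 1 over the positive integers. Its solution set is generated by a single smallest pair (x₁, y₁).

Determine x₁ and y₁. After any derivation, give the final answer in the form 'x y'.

√2 → a₀=1, period (2); ℓ=1 odd so k=1
i=0: a=1 ⇒ p=1, q=1
i=1: a=2 ⇒ p=3, q=2
(x₁, y₁) = (3, 2);  3² − 2·2² = 1 ✓

3 2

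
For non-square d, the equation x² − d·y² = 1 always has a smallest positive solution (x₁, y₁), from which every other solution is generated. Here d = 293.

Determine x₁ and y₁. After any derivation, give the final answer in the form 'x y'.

d=293: √d = [17; 8,1,1,8,34] (ℓ=5, odd), read p_9/q_9
k=0  a_k=17  p_k/q_k = 17/1
…
k=3  a_k=1  p_k/q_k = 291/17
k=4  a_k=8  p_k/q_k = 2482/145
…
k=7  a_k=1  p_k/q_k = 764593/44668
k=8  a_k=1  p_k/q_k = 1444507/84389
k=9  a_k=8  p_k/q_k = 12320649/719780
→ (12320649, 719780).  Check: 12320649²=151798391781201, 293·719780²=151798391781200, difference 1.

12320649 719780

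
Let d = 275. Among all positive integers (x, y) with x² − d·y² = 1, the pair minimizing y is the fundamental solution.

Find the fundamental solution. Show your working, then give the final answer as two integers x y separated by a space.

199 12

√275 → a₀=16, period (1,1,2,1,1,32); ℓ=6 even so k=5
step 0: (16, 1)  from 16·(1,0) + (0,1)
step 1: (17, 1)  from 1·(16,1) + (1,0)
step 2: (33, 2)  from 1·(17,1) + (16,1)
step 3: (83, 5)  from 2·(33,2) + (17,1)
step 4: (116, 7)  from 1·(83,5) + (33,2)
step 5: (199, 12)  from 1·(116,7) + (83,5)
fundamental: x₁=199, y₁=12  (since 39601 − 275·144 = 1)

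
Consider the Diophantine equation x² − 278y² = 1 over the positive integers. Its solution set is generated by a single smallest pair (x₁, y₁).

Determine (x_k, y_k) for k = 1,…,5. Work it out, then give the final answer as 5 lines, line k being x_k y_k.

2501 150
12510001 750300
62575022501 3753000450
313000250040001 18772507500600
1565627188125062501 93900078765000750

√278 → a₀=16, period (1,2,16,2,1,32); ℓ=6 even so k=5
step 0: (16, 1)  from 16·(1,0) + (0,1)
step 1: (17, 1)  from 1·(16,1) + (1,0)
…
step 3: (817, 49)  from 16·(50,3) + (17,1)
step 4: (1684, 101)  from 2·(817,49) + (50,3)
step 5: (2501, 150)  from 1·(1684,101) + (817,49)
(x₁, y₁) = (2501, 150);  2501² − 278·150² = 1 ✓
n=2: (2501,150)∘(2501,150) = (2501·2501+278·150·150, 2501·150+150·2501) = (12510001,750300)
n=3: (12510001,750300)∘(2501,150) = (2501·12510001+278·150·750300, 2501·750300+150·12510001) = (62575022501,3753000450)
n=4: (62575022501,3753000450)∘(2501,150) = (2501·62575022501+278·150·3753000450, 2501·3753000450+150·62575022501) = (313000250040001,18772507500600)
n=5: (313000250040001,18772507500600)∘(2501,150) = (2501·313000250040001+278·150·18772507500600, 2501·18772507500600+150·313000250040001) = (1565627188125062501,93900078765000750)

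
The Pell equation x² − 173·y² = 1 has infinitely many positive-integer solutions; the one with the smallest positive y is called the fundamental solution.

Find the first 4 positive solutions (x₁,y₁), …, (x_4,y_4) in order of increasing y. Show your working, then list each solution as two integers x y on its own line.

d=173: √d = [13; 6,1,1,6,26] (ℓ=5, odd), read p_9/q_9
step 0: (13, 1)  from 13·(1,0) + (0,1)
…
step 3: (171, 13)  from 1·(92,7) + (79,6)
…
step 5: (29239, 2223)  from 26·(1118,85) + (171,13)
…
step 7: (205791, 15646)  from 1·(176552,13423) + (29239,2223)
step 8: (382343, 29069)  from 1·(205791,15646) + (176552,13423)
step 9: (2499849, 190060)  from 6·(382343,29069) + (205791,15646)
→ (2499849, 190060).  Check: 2499849²=6249245022801, 173·190060²=6249245022800, difference 1.
(x_2, y_2) = (2499849·2499849 + 173·190060·190060, 2499849·190060 + 190060·2499849) = (12498490045601, 950242601880)
(x_3, y_3) = (2499849·12498490045601 + 173·190060·950242601880, 2499849·950242601880 + 190060·12498490045601) = (62488675684008728649, 4750926036134042180)
(x_4, y_4) = (2499849·62488675684008728649 + 173·190060·4750926036134042180, 2499849·4750926036134042180 + 190060·62488675684008728649) = (312424506839974574118902401, 23753195401006348176659760)

2499849 190060
12498490045601 950242601880
62488675684008728649 4750926036134042180
312424506839974574118902401 23753195401006348176659760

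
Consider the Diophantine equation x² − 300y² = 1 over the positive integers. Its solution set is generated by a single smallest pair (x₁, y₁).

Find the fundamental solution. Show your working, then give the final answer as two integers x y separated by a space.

1351 78

√300 → a₀=17, period (3,8,3,34); ℓ=4 even so k=3
k=0  a_k=17  p_k/q_k = 17/1
k=1  a_k=3  p_k/q_k = 52/3
k=2  a_k=8  p_k/q_k = 433/25
k=3  a_k=3  p_k/q_k = 1351/78
(x₁, y₁) = (1351, 78);  1351² − 300·78² = 1 ✓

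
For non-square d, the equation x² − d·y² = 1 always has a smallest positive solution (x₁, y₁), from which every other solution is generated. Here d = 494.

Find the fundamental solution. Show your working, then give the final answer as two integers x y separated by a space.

d=494: √d = [22; 4,2,2,1,2,1,2,2,4,44] (ℓ=10, even), read p_9/q_9
k=0  a_k=22  p_k/q_k = 22/1
…
k=3  a_k=2  p_k/q_k = 489/22
…
k=5  a_k=2  p_k/q_k = 1867/84
k=6  a_k=1  p_k/q_k = 2556/115
k=7  a_k=2  p_k/q_k = 6979/314
k=8  a_k=2  p_k/q_k = 16514/743
k=9  a_k=4  p_k/q_k = 73035/3286
→ (73035, 3286).  Check: 73035²=5334111225, 494·3286²=5334111224, difference 1.

73035 3286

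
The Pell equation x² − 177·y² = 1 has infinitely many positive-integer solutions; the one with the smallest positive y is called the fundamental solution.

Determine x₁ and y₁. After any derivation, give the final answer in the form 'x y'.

[13; 3,3,2,8,2,3,3,26] for √177; ℓ=8 ⇒ convergent index 7
step 0: (13, 1)  from 13·(1,0) + (0,1)
…
step 2: (133, 10)  from 3·(40,3) + (13,1)
…
step 4: (2581, 194)  from 8·(306,23) + (133,10)
…
step 6: (18985, 1427)  from 3·(5468,411) + (2581,194)
step 7: (62423, 4692)  from 3·(18985,1427) + (5468,411)
fundamental: x₁=62423, y₁=4692  (since 3896630929 − 177·22014864 = 1)

62423 4692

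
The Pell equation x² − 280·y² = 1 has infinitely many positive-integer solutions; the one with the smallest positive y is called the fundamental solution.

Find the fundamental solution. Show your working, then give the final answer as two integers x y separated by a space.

251 15

d=280: √d = [16; 1,2,1,2,1,32] (ℓ=6, even), read p_5/q_5
a_0=16:  p_0=16·1+0=16,  q_0=16·0+1=1
…
a_3=1:  p_3=1·50+17=67,  q_3=1·3+1=4
a_4=2:  p_4=2·67+50=184,  q_4=2·4+3=11
a_5=1:  p_5=1·184+67=251,  q_5=1·11+4=15
fundamental: x₁=251, y₁=15  (since 63001 − 280·225 = 1)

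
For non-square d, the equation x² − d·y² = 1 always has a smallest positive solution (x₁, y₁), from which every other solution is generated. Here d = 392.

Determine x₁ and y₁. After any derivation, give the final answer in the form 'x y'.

99 5

[19; 1,3,1,38] for √392; ℓ=4 ⇒ convergent index 3
i=0: a=19 ⇒ p=19, q=1
…
i=2: a=3 ⇒ p=79, q=4
i=3: a=1 ⇒ p=99, q=5
→ (99, 5).  Check: 99²=9801, 392·5²=9800, difference 1.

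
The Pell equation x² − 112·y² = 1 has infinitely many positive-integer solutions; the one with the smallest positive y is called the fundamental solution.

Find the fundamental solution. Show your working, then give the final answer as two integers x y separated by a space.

d=112: √d = [10; 1,1,2,1,1,20] (ℓ=6, even), read p_5/q_5
step 0: (10, 1)  from 10·(1,0) + (0,1)
step 1: (11, 1)  from 1·(10,1) + (1,0)
step 2: (21, 2)  from 1·(11,1) + (10,1)
…
step 4: (74, 7)  from 1·(53,5) + (21,2)
step 5: (127, 12)  from 1·(74,7) + (53,5)
→ (127, 12).  Check: 127²=16129, 112·12²=16128, difference 1.

127 12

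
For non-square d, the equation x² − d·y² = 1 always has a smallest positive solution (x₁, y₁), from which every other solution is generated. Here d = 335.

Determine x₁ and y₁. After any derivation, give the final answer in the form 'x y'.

604 33

d=335: √d = [18; 3,3,3,36] (ℓ=4, even), read p_3/q_3
a_0=18:  p_0=18·1+0=18,  q_0=18·0+1=1
a_1=3:  p_1=3·18+1=55,  q_1=3·1+0=3
a_2=3:  p_2=3·55+18=183,  q_2=3·3+1=10
a_3=3:  p_3=3·183+55=604,  q_3=3·10+3=33
→ (604, 33).  Check: 604²=364816, 335·33²=364815, difference 1.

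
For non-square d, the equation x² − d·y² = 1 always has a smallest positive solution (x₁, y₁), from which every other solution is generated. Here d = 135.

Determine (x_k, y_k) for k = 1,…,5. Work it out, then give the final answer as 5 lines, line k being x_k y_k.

d=135: √d = [11; 1,1,1,1,1,1,1,22] (ℓ=8, even), read p_7/q_7
step 0: (11, 1)  from 11·(1,0) + (0,1)
…
step 3: (35, 3)  from 1·(23,2) + (12,1)
…
step 6: (151, 13)  from 1·(93,8) + (58,5)
step 7: (244, 21)  from 1·(151,13) + (93,8)
fundamental: x₁=244, y₁=21  (since 59536 − 135·441 = 1)
k=2:  x_2 = 244·244+135·21·21 = 119071,  y_2 = 244·21+21·244 = 10248
k=3:  x_3 = 244·119071+135·21·10248 = 58106404,  y_3 = 244·10248+21·119071 = 5001003
k=4:  x_4 = 244·58106404+135·21·5001003 = 28355806081,  y_4 = 244·5001003+21·58106404 = 2440479216
k=5:  x_5 = 244·28355806081+135·21·2440479216 = 13837575261124,  y_5 = 244·2440479216+21·28355806081 = 1190948856405

244 21
119071 10248
58106404 5001003
28355806081 2440479216
13837575261124 1190948856405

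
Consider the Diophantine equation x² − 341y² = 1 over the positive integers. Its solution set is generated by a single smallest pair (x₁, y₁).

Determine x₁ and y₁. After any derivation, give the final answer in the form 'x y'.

10626551 575460

[18; 2,6,1,8,2,…,6,2,36] for √341; ℓ=14 ⇒ convergent index 13
i=0: a=18 ⇒ p=18, q=1
i=1: a=2 ⇒ p=37, q=2
i=2: a=6 ⇒ p=240, q=13
i=3: a=1 ⇒ p=277, q=15
i=4: a=8 ⇒ p=2456, q=133
i=5: a=2 ⇒ p=5189, q=281
i=6: a=1 ⇒ p=7645, q=414
i=7: a=2 ⇒ p=20479, q=1109
i=8: a=1 ⇒ p=28124, q=1523
…
i=11: a=1 ⇒ p=718667, q=38918
i=12: a=6 ⇒ p=4953942, q=268271
i=13: a=2 ⇒ p=10626551, q=575460
(x₁, y₁) = (10626551, 575460);  10626551² − 341·575460² = 1 ✓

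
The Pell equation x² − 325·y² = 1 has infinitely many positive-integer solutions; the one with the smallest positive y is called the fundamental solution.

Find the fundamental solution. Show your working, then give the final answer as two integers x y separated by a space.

649 36

d=325: √d = [18; 36] (ℓ=1, odd), read p_1/q_1
step 0: (18, 1)  from 18·(1,0) + (0,1)
step 1: (649, 36)  from 36·(18,1) + (1,0)
→ (649, 36).  Check: 649²=421201, 325·36²=421200, difference 1.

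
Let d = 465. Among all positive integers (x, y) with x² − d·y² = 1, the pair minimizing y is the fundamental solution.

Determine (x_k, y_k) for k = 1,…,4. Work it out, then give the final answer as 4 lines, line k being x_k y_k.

√465 = [21; 1,1,3,2,2,2,3,1,1,42, …], period ℓ=10 (even) → k=9
step 0: (21, 1)  from 21·(1,0) + (0,1)
step 1: (22, 1)  from 1·(21,1) + (1,0)
step 2: (43, 2)  from 1·(22,1) + (21,1)
step 3: (151, 7)  from 3·(43,2) + (22,1)
step 4: (345, 16)  from 2·(151,7) + (43,2)
step 5: (841, 39)  from 2·(345,16) + (151,7)
step 6: (2027, 94)  from 2·(841,39) + (345,16)
step 7: (6922, 321)  from 3·(2027,94) + (841,39)
step 8: (8949, 415)  from 1·(6922,321) + (2027,94)
step 9: (15871, 736)  from 1·(8949,415) + (6922,321)
fundamental: x₁=15871, y₁=736  (since 251888641 − 465·541696 = 1)
n=2: (15871,736)∘(15871,736) = (15871·15871+465·736·736, 15871·736+736·15871) = (503777281,23362112)
n=3: (503777281,23362112)∘(15871,736) = (15871·503777281+465·736·23362112, 15871·23362112+736·503777281) = (15990898437631,741560158368)
n=4: (15990898437631,741560158368)∘(15871,736) = (15871·15990898437631+465·736·741560158368, 15871·741560158368+736·15990898437631) = (507583097703505921,23538602523554944)

15871 736
503777281 23362112
15990898437631 741560158368
507583097703505921 23538602523554944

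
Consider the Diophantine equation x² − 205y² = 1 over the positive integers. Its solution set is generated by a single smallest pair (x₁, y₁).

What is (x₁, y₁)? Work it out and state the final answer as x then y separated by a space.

39689 2772

√205 = [14; 3,6,1,4,1,6,3,28, …], period ℓ=8 (even) → k=7
i=0: a=14 ⇒ p=14, q=1
i=1: a=3 ⇒ p=43, q=3
i=2: a=6 ⇒ p=272, q=19
…
i=4: a=4 ⇒ p=1532, q=107
…
i=6: a=6 ⇒ p=12614, q=881
i=7: a=3 ⇒ p=39689, q=2772
fundamental: x₁=39689, y₁=2772  (since 1575216721 − 205·7683984 = 1)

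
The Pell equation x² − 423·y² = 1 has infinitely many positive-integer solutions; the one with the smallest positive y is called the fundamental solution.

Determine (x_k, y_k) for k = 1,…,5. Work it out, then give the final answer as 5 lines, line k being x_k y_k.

4607 224
42448897 2063936
391124132351 19017106080
3603817713033217 175223613357184
33205576016763929087 1614510354455987296

d=423: √d = [20; 1,1,3,4,3,1,1,40] (ℓ=8, even), read p_7/q_7
i=0: a=20 ⇒ p=20, q=1
i=1: a=1 ⇒ p=21, q=1
i=2: a=1 ⇒ p=41, q=2
i=3: a=3 ⇒ p=144, q=7
i=4: a=4 ⇒ p=617, q=30
i=5: a=3 ⇒ p=1995, q=97
i=6: a=1 ⇒ p=2612, q=127
i=7: a=1 ⇒ p=4607, q=224
→ (4607, 224).  Check: 4607²=21224449, 423·224²=21224448, difference 1.
n=2: (4607,224)∘(4607,224) = (4607·4607+423·224·224, 4607·224+224·4607) = (42448897,2063936)
n=3: (42448897,2063936)∘(4607,224) = (4607·42448897+423·224·2063936, 4607·2063936+224·42448897) = (391124132351,19017106080)
n=4: (391124132351,19017106080)∘(4607,224) = (4607·391124132351+423·224·19017106080, 4607·19017106080+224·391124132351) = (3603817713033217,175223613357184)
n=5: (3603817713033217,175223613357184)∘(4607,224) = (4607·3603817713033217+423·224·175223613357184, 4607·175223613357184+224·3603817713033217) = (33205576016763929087,1614510354455987296)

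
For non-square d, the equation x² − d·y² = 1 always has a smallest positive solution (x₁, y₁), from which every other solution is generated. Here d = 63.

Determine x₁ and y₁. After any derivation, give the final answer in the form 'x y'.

√63 = [7; 1,14, …], period ℓ=2 (even) → k=1
k=0  a_k=7  p_k/q_k = 7/1
k=1  a_k=1  p_k/q_k = 8/1
fundamental: x₁=8, y₁=1  (since 64 − 63·1 = 1)

8 1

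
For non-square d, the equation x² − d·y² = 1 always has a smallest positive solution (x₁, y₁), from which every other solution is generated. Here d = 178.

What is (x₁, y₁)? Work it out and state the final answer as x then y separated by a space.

1601 120

√178 = [13; 2,1,12,1,2,26, …], period ℓ=6 (even) → k=5
a_0=13:  p_0=13·1+0=13,  q_0=13·0+1=1
a_1=2:  p_1=2·13+1=27,  q_1=2·1+0=2
a_2=1:  p_2=1·27+13=40,  q_2=1·2+1=3
a_3=12:  p_3=12·40+27=507,  q_3=12·3+2=38
a_4=1:  p_4=1·507+40=547,  q_4=1·38+3=41
a_5=2:  p_5=2·547+507=1601,  q_5=2·41+38=120
fundamental: x₁=1601, y₁=120  (since 2563201 − 178·14400 = 1)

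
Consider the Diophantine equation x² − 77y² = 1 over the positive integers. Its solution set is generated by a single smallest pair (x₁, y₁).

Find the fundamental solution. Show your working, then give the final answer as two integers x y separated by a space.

[8; 1,3,2,3,1,16] for √77; ℓ=6 ⇒ convergent index 5
i=0: a=8 ⇒ p=8, q=1
i=1: a=1 ⇒ p=9, q=1
i=2: a=3 ⇒ p=35, q=4
i=3: a=2 ⇒ p=79, q=9
i=4: a=3 ⇒ p=272, q=31
i=5: a=1 ⇒ p=351, q=40
→ (351, 40).  Check: 351²=123201, 77·40²=123200, difference 1.

351 40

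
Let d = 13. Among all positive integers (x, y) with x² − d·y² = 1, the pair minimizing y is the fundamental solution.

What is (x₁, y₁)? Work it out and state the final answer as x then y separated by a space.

649 180

√13 = [3; 1,1,1,1,6, …], period ℓ=5 (odd) → k=9
step 0: (3, 1)  from 3·(1,0) + (0,1)
…
step 2: (7, 2)  from 1·(4,1) + (3,1)
step 3: (11, 3)  from 1·(7,2) + (4,1)
step 4: (18, 5)  from 1·(11,3) + (7,2)
step 5: (119, 33)  from 6·(18,5) + (11,3)
step 6: (137, 38)  from 1·(119,33) + (18,5)
step 7: (256, 71)  from 1·(137,38) + (119,33)
step 8: (393, 109)  from 1·(256,71) + (137,38)
step 9: (649, 180)  from 1·(393,109) + (256,71)
→ (649, 180).  Check: 649²=421201, 13·180²=421200, difference 1.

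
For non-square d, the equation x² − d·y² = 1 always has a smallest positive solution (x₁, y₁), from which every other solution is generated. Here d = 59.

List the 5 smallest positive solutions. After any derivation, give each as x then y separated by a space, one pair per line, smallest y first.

530 69
561799 73140
595506410 77528331
631236232801 82179957720
669109811262650 87110677654869

d=59: √d = [7; 1,2,7,2,1,14] (ℓ=6, even), read p_5/q_5
a_0=7:  p_0=7·1+0=7,  q_0=7·0+1=1
…
a_3=7:  p_3=7·23+8=169,  q_3=7·3+1=22
a_4=2:  p_4=2·169+23=361,  q_4=2·22+3=47
a_5=1:  p_5=1·361+169=530,  q_5=1·47+22=69
(x₁, y₁) = (530, 69);  530² − 59·69² = 1 ✓
(x_2, y_2) = (530·530 + 59·69·69, 530·69 + 69·530) = (561799, 73140)
(x_3, y_3) = (530·561799 + 59·69·73140, 530·73140 + 69·561799) = (595506410, 77528331)
(x_4, y_4) = (530·595506410 + 59·69·77528331, 530·77528331 + 69·595506410) = (631236232801, 82179957720)
(x_5, y_5) = (530·631236232801 + 59·69·82179957720, 530·82179957720 + 69·631236232801) = (669109811262650, 87110677654869)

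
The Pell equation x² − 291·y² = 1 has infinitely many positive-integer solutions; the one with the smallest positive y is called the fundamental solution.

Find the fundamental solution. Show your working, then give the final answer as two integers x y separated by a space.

√291 → a₀=17, period (17,34); ℓ=2 even so k=1
a_0=17:  p_0=17·1+0=17,  q_0=17·0+1=1
a_1=17:  p_1=17·17+1=290,  q_1=17·1+0=17
fundamental: x₁=290, y₁=17  (since 84100 − 291·289 = 1)

290 17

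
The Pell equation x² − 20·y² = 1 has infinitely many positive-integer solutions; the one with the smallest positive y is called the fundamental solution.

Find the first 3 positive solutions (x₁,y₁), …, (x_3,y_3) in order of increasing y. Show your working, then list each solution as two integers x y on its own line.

9 2
161 36
2889 646

√20 = [4; 2,8, …], period ℓ=2 (even) → k=1
step 0: (4, 1)  from 4·(1,0) + (0,1)
step 1: (9, 2)  from 2·(4,1) + (1,0)
(x₁, y₁) = (9, 2);  9² − 20·2² = 1 ✓
(x_2, y_2) = (9·9 + 20·2·2, 9·2 + 2·9) = (161, 36)
(x_3, y_3) = (9·161 + 20·2·36, 9·36 + 2·161) = (2889, 646)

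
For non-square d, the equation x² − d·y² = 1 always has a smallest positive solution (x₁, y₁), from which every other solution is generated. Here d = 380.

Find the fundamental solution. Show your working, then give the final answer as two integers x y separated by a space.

d=380: √d = [19; 2,38] (ℓ=2, even), read p_1/q_1
a_0=19:  p_0=19·1+0=19,  q_0=19·0+1=1
a_1=2:  p_1=2·19+1=39,  q_1=2·1+0=2
fundamental: x₁=39, y₁=2  (since 1521 − 380·4 = 1)

39 2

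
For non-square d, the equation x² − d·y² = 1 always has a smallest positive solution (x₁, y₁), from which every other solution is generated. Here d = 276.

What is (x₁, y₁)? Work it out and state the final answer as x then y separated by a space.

7775 468

[16; 1,1,1,1,2,2,2,1,1,1,1,32] for √276; ℓ=12 ⇒ convergent index 11
k=0  a_k=16  p_k/q_k = 16/1
k=1  a_k=1  p_k/q_k = 17/1
k=2  a_k=1  p_k/q_k = 33/2
k=3  a_k=1  p_k/q_k = 50/3
k=4  a_k=1  p_k/q_k = 83/5
k=5  a_k=2  p_k/q_k = 216/13
k=6  a_k=2  p_k/q_k = 515/31
k=7  a_k=2  p_k/q_k = 1246/75
k=8  a_k=1  p_k/q_k = 1761/106
k=9  a_k=1  p_k/q_k = 3007/181
k=10  a_k=1  p_k/q_k = 4768/287
k=11  a_k=1  p_k/q_k = 7775/468
→ (7775, 468).  Check: 7775²=60450625, 276·468²=60450624, difference 1.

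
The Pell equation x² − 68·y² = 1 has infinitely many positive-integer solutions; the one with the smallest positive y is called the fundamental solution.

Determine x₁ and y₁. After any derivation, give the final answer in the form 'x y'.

33 4

d=68: √d = [8; 4,16] (ℓ=2, even), read p_1/q_1
k=0  a_k=8  p_k/q_k = 8/1
k=1  a_k=4  p_k/q_k = 33/4
fundamental: x₁=33, y₁=4  (since 1089 − 68·16 = 1)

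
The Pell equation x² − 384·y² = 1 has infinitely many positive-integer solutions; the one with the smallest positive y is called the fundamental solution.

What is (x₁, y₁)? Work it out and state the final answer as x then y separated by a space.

√384 = [19; 1,1,2,9,2,1,1,38, …], period ℓ=8 (even) → k=7
k=0  a_k=19  p_k/q_k = 19/1
…
k=2  a_k=1  p_k/q_k = 39/2
k=3  a_k=2  p_k/q_k = 98/5
k=4  a_k=9  p_k/q_k = 921/47
k=5  a_k=2  p_k/q_k = 1940/99
k=6  a_k=1  p_k/q_k = 2861/146
k=7  a_k=1  p_k/q_k = 4801/245
→ (4801, 245).  Check: 4801²=23049601, 384·245²=23049600, difference 1.

4801 245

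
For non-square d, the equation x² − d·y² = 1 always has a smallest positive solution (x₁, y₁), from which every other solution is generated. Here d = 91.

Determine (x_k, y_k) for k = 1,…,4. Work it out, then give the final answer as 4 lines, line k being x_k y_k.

1574 165
4954951 519420
15598184174 1635133995
49103078824801 5147401296840

√91 = [9; 1,1,5,1,5,1,1,18, …], period ℓ=8 (even) → k=7
i=0: a=9 ⇒ p=9, q=1
…
i=2: a=1 ⇒ p=19, q=2
…
i=4: a=1 ⇒ p=124, q=13
i=5: a=5 ⇒ p=725, q=76
i=6: a=1 ⇒ p=849, q=89
i=7: a=1 ⇒ p=1574, q=165
(x₁, y₁) = (1574, 165);  1574² − 91·165² = 1 ✓
n=2: (1574,165)∘(1574,165) = (1574·1574+91·165·165, 1574·165+165·1574) = (4954951,519420)
n=3: (4954951,519420)∘(1574,165) = (1574·4954951+91·165·519420, 1574·519420+165·4954951) = (15598184174,1635133995)
n=4: (15598184174,1635133995)∘(1574,165) = (1574·15598184174+91·165·1635133995, 1574·1635133995+165·15598184174) = (49103078824801,5147401296840)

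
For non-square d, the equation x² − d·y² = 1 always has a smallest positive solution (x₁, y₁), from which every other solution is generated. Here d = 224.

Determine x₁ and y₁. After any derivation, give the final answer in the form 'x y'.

15 1

√224 → a₀=14, period (1,28); ℓ=2 even so k=1
step 0: (14, 1)  from 14·(1,0) + (0,1)
step 1: (15, 1)  from 1·(14,1) + (1,0)
(x₁, y₁) = (15, 1);  15² − 224·1² = 1 ✓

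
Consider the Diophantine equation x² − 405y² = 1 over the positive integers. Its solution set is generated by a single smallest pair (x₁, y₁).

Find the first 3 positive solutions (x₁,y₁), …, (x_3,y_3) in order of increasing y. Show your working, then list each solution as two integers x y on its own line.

161 8
51841 2576
16692641 829464

√405 = [20; 8,40, …], period ℓ=2 (even) → k=1
k=0  a_k=20  p_k/q_k = 20/1
k=1  a_k=8  p_k/q_k = 161/8
→ (161, 8).  Check: 161²=25921, 405·8²=25920, difference 1.
n=2: (161,8)∘(161,8) = (161·161+405·8·8, 161·8+8·161) = (51841,2576)
n=3: (51841,2576)∘(161,8) = (161·51841+405·8·2576, 161·2576+8·51841) = (16692641,829464)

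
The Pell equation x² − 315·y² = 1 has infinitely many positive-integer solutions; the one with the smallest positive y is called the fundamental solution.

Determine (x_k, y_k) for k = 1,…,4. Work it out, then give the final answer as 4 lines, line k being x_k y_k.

71 4
10081 568
1431431 80652
203253121 11452016

d=315: √d = [17; 1,2,1,34] (ℓ=4, even), read p_3/q_3
k=0  a_k=17  p_k/q_k = 17/1
k=1  a_k=1  p_k/q_k = 18/1
k=2  a_k=2  p_k/q_k = 53/3
k=3  a_k=1  p_k/q_k = 71/4
fundamental: x₁=71, y₁=4  (since 5041 − 315·16 = 1)
(71+4√315)^2 = 10081 + 568√315
(71+4√315)^3 = 1431431 + 80652√315
(71+4√315)^4 = 203253121 + 11452016√315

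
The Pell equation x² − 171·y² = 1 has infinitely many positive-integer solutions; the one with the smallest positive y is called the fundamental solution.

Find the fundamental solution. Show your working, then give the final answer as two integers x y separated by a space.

170 13

√171 = [13; 13,26, …], period ℓ=2 (even) → k=1
k=0  a_k=13  p_k/q_k = 13/1
k=1  a_k=13  p_k/q_k = 170/13
→ (170, 13).  Check: 170²=28900, 171·13²=28899, difference 1.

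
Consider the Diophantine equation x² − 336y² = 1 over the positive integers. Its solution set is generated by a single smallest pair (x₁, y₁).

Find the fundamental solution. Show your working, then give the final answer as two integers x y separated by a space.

d=336: √d = [18; 3,36] (ℓ=2, even), read p_1/q_1
i=0: a=18 ⇒ p=18, q=1
i=1: a=3 ⇒ p=55, q=3
→ (55, 3).  Check: 55²=3025, 336·3²=3024, difference 1.

55 3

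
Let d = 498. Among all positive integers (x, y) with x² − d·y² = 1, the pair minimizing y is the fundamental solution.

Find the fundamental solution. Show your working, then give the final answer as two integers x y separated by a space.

d=498: √d = [22; 3,6,22,6,3,44] (ℓ=6, even), read p_5/q_5
a_0=22:  p_0=22·1+0=22,  q_0=22·0+1=1
…
a_4=6:  p_4=6·9395+424=56794,  q_4=6·421+19=2545
a_5=3:  p_5=3·56794+9395=179777,  q_5=3·2545+421=8056
fundamental: x₁=179777, y₁=8056  (since 32319769729 − 498·64899136 = 1)

179777 8056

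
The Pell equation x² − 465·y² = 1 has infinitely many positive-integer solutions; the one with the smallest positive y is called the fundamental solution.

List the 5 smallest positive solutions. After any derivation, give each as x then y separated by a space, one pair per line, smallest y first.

15871 736
503777281 23362112
15990898437631 741560158368
507583097703505921 23538602523554944
16111702671313786506751 747162320561120874080

√465 → a₀=21, period (1,1,3,2,2,2,3,1,1,42); ℓ=10 even so k=9
a_0=21:  p_0=21·1+0=21,  q_0=21·0+1=1
…
a_2=1:  p_2=1·22+21=43,  q_2=1·1+1=2
a_3=3:  p_3=3·43+22=151,  q_3=3·2+1=7
a_4=2:  p_4=2·151+43=345,  q_4=2·7+2=16
a_5=2:  p_5=2·345+151=841,  q_5=2·16+7=39
a_6=2:  p_6=2·841+345=2027,  q_6=2·39+16=94
a_7=3:  p_7=3·2027+841=6922,  q_7=3·94+39=321
a_8=1:  p_8=1·6922+2027=8949,  q_8=1·321+94=415
a_9=1:  p_9=1·8949+6922=15871,  q_9=1·415+321=736
→ (15871, 736).  Check: 15871²=251888641, 465·736²=251888640, difference 1.
(x_2, y_2) = (15871·15871 + 465·736·736, 15871·736 + 736·15871) = (503777281, 23362112)
(x_3, y_3) = (15871·503777281 + 465·736·23362112, 15871·23362112 + 736·503777281) = (15990898437631, 741560158368)
(x_4, y_4) = (15871·15990898437631 + 465·736·741560158368, 15871·741560158368 + 736·15990898437631) = (507583097703505921, 23538602523554944)
(x_5, y_5) = (15871·507583097703505921 + 465·736·23538602523554944, 15871·23538602523554944 + 736·507583097703505921) = (16111702671313786506751, 747162320561120874080)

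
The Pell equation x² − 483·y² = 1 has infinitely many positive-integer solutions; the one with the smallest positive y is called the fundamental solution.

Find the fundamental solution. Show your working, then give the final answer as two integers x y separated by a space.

22 1

[21; 1,42] for √483; ℓ=2 ⇒ convergent index 1
a_0=21:  p_0=21·1+0=21,  q_0=21·0+1=1
a_1=1:  p_1=1·21+1=22,  q_1=1·1+0=1
→ (22, 1).  Check: 22²=484, 483·1²=483, difference 1.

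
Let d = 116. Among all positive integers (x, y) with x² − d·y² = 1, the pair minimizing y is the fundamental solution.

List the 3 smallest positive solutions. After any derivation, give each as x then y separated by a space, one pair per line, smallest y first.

d=116: √d = [10; 1,3,2,1,4,1,2,3,1,20] (ℓ=10, even), read p_9/q_9
k=0  a_k=10  p_k/q_k = 10/1
…
k=8  a_k=3  p_k/q_k = 7550/701
k=9  a_k=1  p_k/q_k = 9801/910
(x₁, y₁) = (9801, 910);  9801² − 116·910² = 1 ✓
n=2: (9801,910)∘(9801,910) = (9801·9801+116·910·910, 9801·910+910·9801) = (192119201,17837820)
n=3: (192119201,17837820)∘(9801,910) = (9801·192119201+116·910·17837820, 9801·17837820+910·192119201) = (3765920568201,349656946730)

9801 910
192119201 17837820
3765920568201 349656946730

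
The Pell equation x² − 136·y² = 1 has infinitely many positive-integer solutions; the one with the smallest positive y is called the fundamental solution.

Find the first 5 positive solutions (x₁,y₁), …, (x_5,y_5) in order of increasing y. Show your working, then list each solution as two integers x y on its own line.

d=136: √d = [11; 1,1,1,22] (ℓ=4, even), read p_3/q_3
k=0  a_k=11  p_k/q_k = 11/1
…
k=2  a_k=1  p_k/q_k = 23/2
k=3  a_k=1  p_k/q_k = 35/3
(x₁, y₁) = (35, 3);  35² − 136·3² = 1 ✓
(35+3√136)^2 = 2449 + 210√136
(35+3√136)^3 = 171395 + 14697√136
(35+3√136)^4 = 11995201 + 1028580√136
(35+3√136)^5 = 839492675 + 71985903√136

35 3
2449 210
171395 14697
11995201 1028580
839492675 71985903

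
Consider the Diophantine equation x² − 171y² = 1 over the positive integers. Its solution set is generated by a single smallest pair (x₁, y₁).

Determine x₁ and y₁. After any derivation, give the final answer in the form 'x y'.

√171 → a₀=13, period (13,26); ℓ=2 even so k=1
a_0=13:  p_0=13·1+0=13,  q_0=13·0+1=1
a_1=13:  p_1=13·13+1=170,  q_1=13·1+0=13
fundamental: x₁=170, y₁=13  (since 28900 − 171·169 = 1)

170 13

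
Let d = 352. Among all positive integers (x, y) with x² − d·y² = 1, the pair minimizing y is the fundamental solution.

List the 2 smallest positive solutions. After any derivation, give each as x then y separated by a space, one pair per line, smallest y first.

77617 4137
12048797377 642203058

√352 = [18; 1,3,5,9,5,3,1,36, …], period ℓ=8 (even) → k=7
k=0  a_k=18  p_k/q_k = 18/1
…
k=5  a_k=5  p_k/q_k = 18499/986
k=6  a_k=3  p_k/q_k = 59118/3151
k=7  a_k=1  p_k/q_k = 77617/4137
(x₁, y₁) = (77617, 4137);  77617² − 352·4137² = 1 ✓
(x_2, y_2) = (77617·77617 + 352·4137·4137, 77617·4137 + 4137·77617) = (12048797377, 642203058)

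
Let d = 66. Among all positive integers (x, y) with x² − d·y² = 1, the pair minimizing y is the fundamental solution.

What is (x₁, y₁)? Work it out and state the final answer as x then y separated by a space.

d=66: √d = [8; 8,16] (ℓ=2, even), read p_1/q_1
k=0  a_k=8  p_k/q_k = 8/1
k=1  a_k=8  p_k/q_k = 65/8
fundamental: x₁=65, y₁=8  (since 4225 − 66·64 = 1)

65 8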